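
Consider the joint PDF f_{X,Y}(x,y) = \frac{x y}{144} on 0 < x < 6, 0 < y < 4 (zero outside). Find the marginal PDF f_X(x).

f_X(x) = ∫_0^4 f(x,y) dy
= ∫_0^4 \frac{x y}{144} dy
= \frac{x}{18} for 0 < x < 6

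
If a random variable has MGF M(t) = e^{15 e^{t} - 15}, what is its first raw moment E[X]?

To find E[X], compute M^(1)(0):
M^(1)(t) = 15 e^{t} e^{15 e^{t} - 15}
M^(1)(0) = 15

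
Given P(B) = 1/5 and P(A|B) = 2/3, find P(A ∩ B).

By definition, P(A|B) = P(A ∩ B) / P(B)
So P(A ∩ B) = P(A|B) × P(B)
= 2/3 × 1/5
= 2/15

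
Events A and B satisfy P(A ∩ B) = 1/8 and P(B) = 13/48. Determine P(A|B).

P(A|B) = P(A ∩ B) / P(B)
= (1/8) / (13/48)
= 6/13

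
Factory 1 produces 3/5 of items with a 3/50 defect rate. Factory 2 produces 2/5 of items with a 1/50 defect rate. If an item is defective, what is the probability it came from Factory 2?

Using Bayes' theorem:
P(F1) = 3/5, P(D|F1) = 3/50
P(F2) = 2/5, P(D|F2) = 1/50
P(D) = P(D|F1)P(F1) + P(D|F2)P(F2)
     = \frac{11}{250}
P(F2|D) = P(D|F2)P(F2) / P(D)
= \frac{2}{11}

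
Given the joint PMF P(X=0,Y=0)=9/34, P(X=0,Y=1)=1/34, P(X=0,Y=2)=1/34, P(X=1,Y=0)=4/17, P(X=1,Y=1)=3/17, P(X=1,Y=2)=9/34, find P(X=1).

P(X=1) = P(X=1,Y=0) + P(X=1,Y=1) + P(X=1,Y=2)
= 4/17 + 3/17 + 9/34
= 23/34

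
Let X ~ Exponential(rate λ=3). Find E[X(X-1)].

E[X(X-1)] = E[X² - X] = E[X²] - E[X]
E[X] = \frac{1}{3}
E[X²] = Var(X) + (E[X])² = \frac{1}{9} + (\frac{1}{3})² = \frac{2}{9}
E[X(X-1)] = \frac{2}{9} - \frac{1}{3} = - \frac{1}{9}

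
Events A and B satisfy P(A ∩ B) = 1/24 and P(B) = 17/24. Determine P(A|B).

P(A|B) = P(A ∩ B) / P(B)
= (1/24) / (17/24)
= 1/17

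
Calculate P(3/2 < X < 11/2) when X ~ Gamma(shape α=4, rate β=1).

P(3/2 < X < 11/2) = ∫_{3/2}^{11/2} f(x) dx
where f(x) = \frac{x^{3} e^{- x}}{6}
= \frac{-2369 + 201 e^{4}}{48 e^{\frac{11}{2}}}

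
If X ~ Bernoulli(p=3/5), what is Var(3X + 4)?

For X ~ Bernoulli(p=3/5):
Var(X) = \frac{6}{25}
Var(3X + 4) = (3)² × Var(X) = 9 × \frac{6}{25} = \frac{54}{25}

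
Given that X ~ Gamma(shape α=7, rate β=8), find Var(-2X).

For X ~ Gamma(shape α=7, rate β=8):
Var(X) = \frac{7}{64}
Var(-2X) = (-2)² × Var(X) = 4 × \frac{7}{64} = \frac{7}{16}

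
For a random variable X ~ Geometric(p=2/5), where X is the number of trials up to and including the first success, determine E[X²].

Using the identity E[X²] = Var(X) + (E[X])²:
E[X] = \frac{5}{2}
Var(X) = \frac{15}{4}
E[X²] = \frac{15}{4} + (\frac{5}{2})²
= 10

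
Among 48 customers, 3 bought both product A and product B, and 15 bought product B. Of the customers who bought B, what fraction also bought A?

P(A ∩ B) = 3/48 = 1/16
P(B) = 15/48 = 5/16
P(A|B) = P(A ∩ B) / P(B) = (1/16) / (5/16) = 1/5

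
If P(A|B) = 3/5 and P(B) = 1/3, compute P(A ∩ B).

By definition, P(A|B) = P(A ∩ B) / P(B)
So P(A ∩ B) = P(A|B) × P(B)
= 3/5 × 1/3
= 1/5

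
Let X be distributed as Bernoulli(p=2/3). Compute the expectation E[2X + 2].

For X ~ Bernoulli(p=2/3):
E[X] = \frac{2}{3}
E[2X + 2] = 2 × E[X] + 2 = \frac{10}{3}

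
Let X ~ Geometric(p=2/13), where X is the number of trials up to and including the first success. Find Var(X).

For X ~ Geometric(p=2/13), where X is the number of trials up to and including the first success:
Var(X) = \frac{143}{4}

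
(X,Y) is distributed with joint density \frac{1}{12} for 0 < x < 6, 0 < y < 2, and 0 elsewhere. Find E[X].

f_X(x) = ∫_0^2 \frac{1}{12} dy = \frac{1}{6}
E[X] = ∫_0^6 x × (\frac{1}{6}) dx = 3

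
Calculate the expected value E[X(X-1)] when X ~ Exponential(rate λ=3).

E[X(X-1)] = E[X² - X] = E[X²] - E[X]
E[X] = \frac{1}{3}
E[X²] = Var(X) + (E[X])² = \frac{1}{9} + (\frac{1}{3})² = \frac{2}{9}
E[X(X-1)] = \frac{2}{9} - \frac{1}{3} = - \frac{1}{9}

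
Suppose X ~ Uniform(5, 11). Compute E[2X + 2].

For X ~ Uniform(5, 11):
E[X] = 8
E[2X + 2] = 2 × E[X] + 2 = 18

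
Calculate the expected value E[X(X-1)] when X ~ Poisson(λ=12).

E[X(X-1)] = E[X² - X] = E[X²] - E[X]
E[X] = 12
E[X²] = Var(X) + (E[X])² = 12 + (12)² = 156
E[X(X-1)] = 156 - 12 = 144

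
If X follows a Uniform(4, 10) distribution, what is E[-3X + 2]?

For X ~ Uniform(4, 10):
E[X] = 7
E[-3X + 2] = -3 × E[X] + 2 = -19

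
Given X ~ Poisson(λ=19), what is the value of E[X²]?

Using the identity E[X²] = Var(X) + (E[X])²:
E[X] = 19
Var(X) = 19
E[X²] = 19 + (19)²
= 380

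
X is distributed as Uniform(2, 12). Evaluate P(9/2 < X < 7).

P(9/2 < X < 7) = ∫_{9/2}^{7} f(x) dx
where f(x) = \frac{1}{10}
= \frac{1}{4}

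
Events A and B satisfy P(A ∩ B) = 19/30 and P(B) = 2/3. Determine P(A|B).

P(A|B) = P(A ∩ B) / P(B)
= (19/30) / (2/3)
= 19/20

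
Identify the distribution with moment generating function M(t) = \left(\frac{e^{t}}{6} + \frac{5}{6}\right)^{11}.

The MGF M(t) = \left(\frac{e^{t}}{6} + \frac{5}{6}\right)^{11} is the standard form for the Binomial distribution.
Comparing with the known MGF formula identifies: Binomial(n=11, p=1/6)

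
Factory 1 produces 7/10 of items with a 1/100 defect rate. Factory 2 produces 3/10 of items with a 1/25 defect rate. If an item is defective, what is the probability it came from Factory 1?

Using Bayes' theorem:
P(F1) = 7/10, P(D|F1) = 1/100
P(F2) = 3/10, P(D|F2) = 1/25
P(D) = P(D|F1)P(F1) + P(D|F2)P(F2)
     = \frac{19}{1000}
P(F1|D) = P(D|F1)P(F1) / P(D)
= \frac{7}{19}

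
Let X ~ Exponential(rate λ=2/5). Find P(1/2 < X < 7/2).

P(1/2 < X < 7/2) = ∫_{1/2}^{7/2} f(x) dx
where f(x) = \frac{2 e^{- \frac{2 x}{5}}}{5}
= - \frac{1 - e^{\frac{6}{5}}}{e^{\frac{7}{5}}}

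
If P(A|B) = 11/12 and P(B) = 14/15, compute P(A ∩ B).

By definition, P(A|B) = P(A ∩ B) / P(B)
So P(A ∩ B) = P(A|B) × P(B)
= 11/12 × 14/15
= 77/90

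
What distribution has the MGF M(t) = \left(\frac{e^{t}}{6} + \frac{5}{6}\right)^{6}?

The MGF M(t) = \left(\frac{e^{t}}{6} + \frac{5}{6}\right)^{6} is the standard form for the Binomial distribution.
Comparing with the known MGF formula identifies: Binomial(n=6, p=1/6)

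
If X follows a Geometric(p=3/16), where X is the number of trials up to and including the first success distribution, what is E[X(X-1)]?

E[X(X-1)] = E[X² - X] = E[X²] - E[X]
E[X] = \frac{16}{3}
E[X²] = Var(X) + (E[X])² = \frac{208}{9} + (\frac{16}{3})² = \frac{464}{9}
E[X(X-1)] = \frac{464}{9} - \frac{16}{3} = \frac{416}{9}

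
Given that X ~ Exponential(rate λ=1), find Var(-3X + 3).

For X ~ Exponential(rate λ=1):
Var(X) = 1
Var(-3X + 3) = (-3)² × Var(X) = 9 × 1 = 9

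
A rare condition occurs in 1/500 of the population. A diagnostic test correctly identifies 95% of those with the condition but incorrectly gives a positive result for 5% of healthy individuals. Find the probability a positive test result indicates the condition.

Let D = the rare event, + = positive/flagged.
P(D) = 1/500
P(+|D) = 95/100 = 19/20
P(+|D') = 5/100 = 1/20
P(+) = P(+|D)P(D) + P(+|D')P(D')
     = \frac{19}{20} × \frac{1}{500} + \frac{1}{20} × \frac{499}{500}
     = \frac{259}{5000}
P(D|+) = P(+|D)P(D)/P(+) = \frac{19}{518}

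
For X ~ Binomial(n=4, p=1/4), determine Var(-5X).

For X ~ Binomial(n=4, p=1/4):
Var(X) = \frac{3}{4}
Var(-5X) = (-5)² × Var(X) = 25 × \frac{3}{4} = \frac{75}{4}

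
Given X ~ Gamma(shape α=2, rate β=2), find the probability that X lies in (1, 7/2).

P(1 < X < 7/2) = ∫_{1}^{7/2} f(x) dx
where f(x) = 4 x e^{- 2 x}
= \frac{-8 + 3 e^{5}}{e^{7}}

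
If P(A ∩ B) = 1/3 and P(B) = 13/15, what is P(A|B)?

P(A|B) = P(A ∩ B) / P(B)
= (1/3) / (13/15)
= 5/13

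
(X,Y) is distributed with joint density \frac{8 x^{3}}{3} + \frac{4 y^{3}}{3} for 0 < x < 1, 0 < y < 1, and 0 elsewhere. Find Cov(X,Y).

E[XY] = ∫∫ xy × f(x,y) dx dy = \frac{2}{5}
E[X] = \frac{7}{10}
E[Y] = \frac{3}{5}
Cov(X,Y) = E[XY] - E[X]E[Y] = - \frac{1}{50}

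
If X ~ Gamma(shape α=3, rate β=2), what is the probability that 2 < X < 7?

P(2 < X < 7) = ∫_{2}^{7} f(x) dx
where f(x) = 4 x^{2} e^{- 2 x}
= \frac{-113 + 13 e^{10}}{e^{14}}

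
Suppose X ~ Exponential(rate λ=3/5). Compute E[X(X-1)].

E[X(X-1)] = E[X² - X] = E[X²] - E[X]
E[X] = \frac{5}{3}
E[X²] = Var(X) + (E[X])² = \frac{25}{9} + (\frac{5}{3})² = \frac{50}{9}
E[X(X-1)] = \frac{50}{9} - \frac{5}{3} = \frac{35}{9}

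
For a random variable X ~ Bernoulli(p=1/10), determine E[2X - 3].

For X ~ Bernoulli(p=1/10):
E[X] = \frac{1}{10}
E[2X - 3] = 2 × E[X] - 3 = - \frac{14}{5}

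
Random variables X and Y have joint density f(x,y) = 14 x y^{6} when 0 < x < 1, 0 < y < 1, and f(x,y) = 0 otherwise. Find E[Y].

E[Y] = ∫_0^1 ∫_0^1 y × f(x,y) dx dy
= \frac{7}{8}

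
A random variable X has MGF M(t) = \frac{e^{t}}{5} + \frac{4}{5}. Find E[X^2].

To find E[X^2], compute M^(2)(0):
M^(1)(t) = \frac{e^{t}}{5}
M^(2)(t) = \frac{e^{t}}{5}
M^(2)(0) = \frac{1}{5}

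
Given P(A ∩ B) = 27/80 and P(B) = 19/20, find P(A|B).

P(A|B) = P(A ∩ B) / P(B)
= (27/80) / (19/20)
= 27/76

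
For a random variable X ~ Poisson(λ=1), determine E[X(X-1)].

E[X(X-1)] = E[X² - X] = E[X²] - E[X]
E[X] = 1
E[X²] = Var(X) + (E[X])² = 1 + (1)² = 2
E[X(X-1)] = 2 - 1 = 1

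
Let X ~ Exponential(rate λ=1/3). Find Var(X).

For X ~ Exponential(rate λ=1/3):
Var(X) = 9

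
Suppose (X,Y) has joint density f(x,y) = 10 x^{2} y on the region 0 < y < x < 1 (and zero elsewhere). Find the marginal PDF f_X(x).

f_X(x) = ∫_0^x 10 x^{2} y dy = 5 x^{4}
for 0 < x < 1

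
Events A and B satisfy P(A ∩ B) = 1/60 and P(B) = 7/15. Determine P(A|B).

P(A|B) = P(A ∩ B) / P(B)
= (1/60) / (7/15)
= 1/28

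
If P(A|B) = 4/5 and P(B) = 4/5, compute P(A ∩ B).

By definition, P(A|B) = P(A ∩ B) / P(B)
So P(A ∩ B) = P(A|B) × P(B)
= 4/5 × 4/5
= 16/25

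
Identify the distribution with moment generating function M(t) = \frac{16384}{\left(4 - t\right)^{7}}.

The MGF M(t) = \frac{16384}{\left(4 - t\right)^{7}} is the standard form for the Gamma distribution.
Comparing with the known MGF formula identifies: Gamma(shape α=7, rate β=4)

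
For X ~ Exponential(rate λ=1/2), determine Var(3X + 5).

For X ~ Exponential(rate λ=1/2):
Var(X) = 4
Var(3X + 5) = (3)² × Var(X) = 9 × 4 = 36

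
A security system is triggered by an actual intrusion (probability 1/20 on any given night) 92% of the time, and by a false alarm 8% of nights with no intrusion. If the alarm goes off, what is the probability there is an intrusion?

Let D = the rare event, + = positive/flagged.
P(D) = 1/20
P(+|D) = 92/100 = 23/25
P(+|D') = 8/100 = 2/25
P(+) = P(+|D)P(D) + P(+|D')P(D')
     = \frac{23}{25} × \frac{1}{20} + \frac{2}{25} × \frac{19}{20}
     = \frac{61}{500}
P(D|+) = P(+|D)P(D)/P(+) = \frac{23}{61}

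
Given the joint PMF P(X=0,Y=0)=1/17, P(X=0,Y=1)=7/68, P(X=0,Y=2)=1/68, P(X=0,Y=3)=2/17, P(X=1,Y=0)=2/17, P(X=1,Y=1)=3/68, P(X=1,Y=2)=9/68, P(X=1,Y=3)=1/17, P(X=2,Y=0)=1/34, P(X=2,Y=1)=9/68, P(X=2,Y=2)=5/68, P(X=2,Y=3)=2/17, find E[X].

First find marginal of X:
P(X=0) = 5/17
P(X=1) = 6/17
P(X=2) = 6/17
E[X] = 0 × 5/17 + 1 × 6/17 + 2 × 6/17 = 18/17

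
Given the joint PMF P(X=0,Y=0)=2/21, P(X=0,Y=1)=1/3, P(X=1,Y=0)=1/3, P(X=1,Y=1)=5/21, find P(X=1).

P(X=1) = P(X=1,Y=0) + P(X=1,Y=1)
= 1/3 + 5/21
= 4/7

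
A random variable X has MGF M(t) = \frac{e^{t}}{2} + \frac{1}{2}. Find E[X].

To find E[X], compute M^(1)(0):
M^(1)(t) = \frac{e^{t}}{2}
M^(1)(0) = \frac{1}{2}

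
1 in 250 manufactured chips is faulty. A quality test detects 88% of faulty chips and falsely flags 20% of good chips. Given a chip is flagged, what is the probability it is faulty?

Let D = the rare event, + = positive/flagged.
P(D) = 1/250
P(+|D) = 88/100 = 22/25
P(+|D') = 20/100 = 1/5
P(+) = P(+|D)P(D) + P(+|D')P(D')
     = \frac{22}{25} × \frac{1}{250} + \frac{1}{5} × \frac{249}{250}
     = \frac{1267}{6250}
P(D|+) = P(+|D)P(D)/P(+) = \frac{22}{1267}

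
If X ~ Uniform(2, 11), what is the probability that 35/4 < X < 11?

P(35/4 < X < 11) = ∫_{35/4}^{11} f(x) dx
where f(x) = \frac{1}{9}
= \frac{1}{4}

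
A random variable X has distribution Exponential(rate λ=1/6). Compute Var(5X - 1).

For X ~ Exponential(rate λ=1/6):
Var(X) = 36
Var(5X - 1) = (5)² × Var(X) = 25 × 36 = 900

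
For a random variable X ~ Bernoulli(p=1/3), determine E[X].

For X ~ Bernoulli(p=1/3), the expected value is:
E[X] = \frac{1}{3}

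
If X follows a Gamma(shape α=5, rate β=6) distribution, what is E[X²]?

Using the identity E[X²] = Var(X) + (E[X])²:
E[X] = \frac{5}{6}
Var(X) = \frac{5}{36}
E[X²] = \frac{5}{36} + (\frac{5}{6})²
= \frac{5}{6}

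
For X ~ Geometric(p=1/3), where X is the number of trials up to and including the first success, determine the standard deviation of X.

For X ~ Geometric(p=1/3), where X is the number of trials up to and including the first success:
Var(X) = 6
SD(X) = √(Var(X)) = √(6) = \sqrt{6}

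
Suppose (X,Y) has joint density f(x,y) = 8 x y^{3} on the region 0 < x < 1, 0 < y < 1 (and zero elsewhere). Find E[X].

E[X] = ∫_0^1 ∫_0^1 x × f(x,y) dy dx
= ∫_0^1 ∫_0^1 x × (8 x y^{3}) dy dx
= \frac{2}{3}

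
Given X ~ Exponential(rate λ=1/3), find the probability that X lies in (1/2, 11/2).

P(1/2 < X < 11/2) = ∫_{1/2}^{11/2} f(x) dx
where f(x) = \frac{e^{- \frac{x}{3}}}{3}
= - \frac{1 - e^{\frac{5}{3}}}{e^{\frac{11}{6}}}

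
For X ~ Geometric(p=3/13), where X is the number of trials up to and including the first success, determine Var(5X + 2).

For X ~ Geometric(p=3/13), where X is the number of trials up to and including the first success:
Var(X) = \frac{130}{9}
Var(5X + 2) = (5)² × Var(X) = 25 × \frac{130}{9} = \frac{3250}{9}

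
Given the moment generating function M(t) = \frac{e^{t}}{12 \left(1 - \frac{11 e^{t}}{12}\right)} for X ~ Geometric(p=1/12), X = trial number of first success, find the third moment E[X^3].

To find E[X^3], compute M^(3)(0):
M^(1)(t) = \frac{e^{t}}{12 \left(1 - \frac{11 e^{t}}{12}\right)} + \frac{11 e^{2 t}}{144 \left(1 - \frac{11 e^{t}}{12}\right)^{2}}
M^(2)(t) = \frac{e^{t}}{12 \left(1 - \frac{11 e^{t}}{12}\right)} + \frac{11 e^{2 t}}{48 \left(1 - \frac{11 e^{t}}{12}\right)^{2}} + \frac{121 e^{3 t}}{864 \left(1 - \frac{11 e^{t}}{12}\right)^{3}}
M^(3)(t) = \frac{e^{t}}{12 \left(1 - \frac{11 e^{t}}{12}\right)} + \frac{77 e^{2 t}}{144 \left(1 - \frac{11 e^{t}}{12}\right)^{2}} + \frac{121 e^{3 t}}{144 \left(1 - \frac{11 e^{t}}{12}\right)^{3}} + \frac{1331 e^{4 t}}{3456 \left(1 - \frac{11 e^{t}}{12}\right)^{4}}
M^(3)(0) = 9516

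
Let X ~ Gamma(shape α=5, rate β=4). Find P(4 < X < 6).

P(4 < X < 6) = ∫_{4}^{6} f(x) dx
where f(x) = \frac{128 x^{4} e^{- 4 x}}{3}
= \frac{-49323 + 10675 e^{8}}{3 e^{24}}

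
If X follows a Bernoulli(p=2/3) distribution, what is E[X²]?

Using the identity E[X²] = Var(X) + (E[X])²:
E[X] = \frac{2}{3}
Var(X) = \frac{2}{9}
E[X²] = \frac{2}{9} + (\frac{2}{3})²
= \frac{2}{3}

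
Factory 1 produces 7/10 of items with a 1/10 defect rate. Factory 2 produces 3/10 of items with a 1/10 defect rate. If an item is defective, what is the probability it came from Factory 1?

Using Bayes' theorem:
P(F1) = 7/10, P(D|F1) = 1/10
P(F2) = 3/10, P(D|F2) = 1/10
P(D) = P(D|F1)P(F1) + P(D|F2)P(F2)
     = \frac{1}{10}
P(F1|D) = P(D|F1)P(F1) / P(D)
= \frac{7}{10}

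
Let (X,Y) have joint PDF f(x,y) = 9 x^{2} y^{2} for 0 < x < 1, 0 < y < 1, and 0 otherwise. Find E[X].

E[X] = ∫_0^1 ∫_0^1 x × f(x,y) dy dx
= ∫_0^1 ∫_0^1 x × (9 x^{2} y^{2}) dy dx
= \frac{3}{4}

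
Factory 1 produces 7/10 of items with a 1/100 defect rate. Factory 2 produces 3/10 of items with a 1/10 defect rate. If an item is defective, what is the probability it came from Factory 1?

Using Bayes' theorem:
P(F1) = 7/10, P(D|F1) = 1/100
P(F2) = 3/10, P(D|F2) = 1/10
P(D) = P(D|F1)P(F1) + P(D|F2)P(F2)
     = \frac{37}{1000}
P(F1|D) = P(D|F1)P(F1) / P(D)
= \frac{7}{37}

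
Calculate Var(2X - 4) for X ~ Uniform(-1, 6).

For X ~ Uniform(-1, 6):
Var(X) = \frac{49}{12}
Var(2X - 4) = (2)² × Var(X) = 4 × \frac{49}{12} = \frac{49}{3}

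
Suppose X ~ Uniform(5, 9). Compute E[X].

For X ~ Uniform(5, 9), the expected value is:
E[X] = 7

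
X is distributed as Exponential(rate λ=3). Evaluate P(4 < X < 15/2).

P(4 < X < 15/2) = ∫_{4}^{15/2} f(x) dx
where f(x) = 3 e^{- 3 x}
= - \frac{1}{e^{\frac{45}{2}}} + e^{-12}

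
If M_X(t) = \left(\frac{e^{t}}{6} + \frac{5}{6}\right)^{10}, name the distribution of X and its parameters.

The MGF M(t) = \left(\frac{e^{t}}{6} + \frac{5}{6}\right)^{10} is the standard form for the Binomial distribution.
Comparing with the known MGF formula identifies: Binomial(n=10, p=1/6)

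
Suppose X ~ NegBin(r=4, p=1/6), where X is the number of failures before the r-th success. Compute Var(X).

For X ~ NegBin(r=4, p=1/6), where X is the number of failures before the r-th success:
Var(X) = 120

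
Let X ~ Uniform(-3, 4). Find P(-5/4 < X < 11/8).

P(-5/4 < X < 11/8) = ∫_{-5/4}^{11/8} f(x) dx
where f(x) = \frac{1}{7}
= \frac{3}{8}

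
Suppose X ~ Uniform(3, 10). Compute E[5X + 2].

For X ~ Uniform(3, 10):
E[X] = \frac{13}{2}
E[5X + 2] = 5 × E[X] + 2 = \frac{69}{2}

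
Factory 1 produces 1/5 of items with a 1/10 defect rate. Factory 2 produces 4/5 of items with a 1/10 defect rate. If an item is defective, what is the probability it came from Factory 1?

Using Bayes' theorem:
P(F1) = 1/5, P(D|F1) = 1/10
P(F2) = 4/5, P(D|F2) = 1/10
P(D) = P(D|F1)P(F1) + P(D|F2)P(F2)
     = \frac{1}{10}
P(F1|D) = P(D|F1)P(F1) / P(D)
= \frac{1}{5}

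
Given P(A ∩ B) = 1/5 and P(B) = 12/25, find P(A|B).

P(A|B) = P(A ∩ B) / P(B)
= (1/5) / (12/25)
= 5/12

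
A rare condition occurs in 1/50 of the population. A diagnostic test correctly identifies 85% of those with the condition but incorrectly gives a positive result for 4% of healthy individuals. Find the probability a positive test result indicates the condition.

Let D = the rare event, + = positive/flagged.
P(D) = 1/50
P(+|D) = 85/100 = 17/20
P(+|D') = 4/100 = 1/25
P(+) = P(+|D)P(D) + P(+|D')P(D')
     = \frac{17}{20} × \frac{1}{50} + \frac{1}{25} × \frac{49}{50}
     = \frac{281}{5000}
P(D|+) = P(+|D)P(D)/P(+) = \frac{85}{281}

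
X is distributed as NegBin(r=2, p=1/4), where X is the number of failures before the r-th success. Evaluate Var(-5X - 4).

For X ~ NegBin(r=2, p=1/4), where X is the number of failures before the r-th success:
Var(X) = 24
Var(-5X - 4) = (-5)² × Var(X) = 25 × 24 = 600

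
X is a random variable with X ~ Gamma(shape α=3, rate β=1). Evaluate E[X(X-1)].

E[X(X-1)] = E[X² - X] = E[X²] - E[X]
E[X] = 3
E[X²] = Var(X) + (E[X])² = 3 + (3)² = 12
E[X(X-1)] = 12 - 3 = 9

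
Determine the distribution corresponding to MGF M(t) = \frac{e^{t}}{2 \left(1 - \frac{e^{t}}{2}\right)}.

The MGF M(t) = \frac{e^{t}}{2 \left(1 - \frac{e^{t}}{2}\right)} is the standard form for the Geometric distribution.
Comparing with the known MGF formula identifies: Geometric(p=1/2), X = trial number of first success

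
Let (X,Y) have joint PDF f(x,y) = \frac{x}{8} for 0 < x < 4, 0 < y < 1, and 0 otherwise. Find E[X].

f_X(x) = ∫_0^1 \frac{x}{8} dy = \frac{x}{8}
E[X] = ∫_0^4 x × (\frac{x}{8}) dx = \frac{8}{3}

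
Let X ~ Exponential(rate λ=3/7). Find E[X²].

Using the identity E[X²] = Var(X) + (E[X])²:
E[X] = \frac{7}{3}
Var(X) = \frac{49}{9}
E[X²] = \frac{49}{9} + (\frac{7}{3})²
= \frac{98}{9}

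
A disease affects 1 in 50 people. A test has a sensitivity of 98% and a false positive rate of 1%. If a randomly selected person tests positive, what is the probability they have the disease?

Let D = the rare event, + = positive/flagged.
P(D) = 1/50
P(+|D) = 98/100 = 49/50
P(+|D') = 1/100
P(+) = P(+|D)P(D) + P(+|D')P(D')
     = \frac{49}{50} × \frac{1}{50} + \frac{1}{100} × \frac{49}{50}
     = \frac{147}{5000}
P(D|+) = P(+|D)P(D)/P(+) = \frac{2}{3}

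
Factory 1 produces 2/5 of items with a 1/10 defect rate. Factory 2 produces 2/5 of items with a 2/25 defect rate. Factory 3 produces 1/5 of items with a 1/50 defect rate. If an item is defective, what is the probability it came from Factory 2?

Using Bayes' theorem:
P(F1) = 2/5, P(D|F1) = 1/10
P(F2) = 2/5, P(D|F2) = 2/25
P(F3) = 1/5, P(D|F3) = 1/50
P(D) = P(D|F1)P(F1) + P(D|F2)P(F2) + P(D|F3)P(F3)
     = \frac{19}{250}
P(F2|D) = P(D|F2)P(F2) / P(D)
= \frac{8}{19}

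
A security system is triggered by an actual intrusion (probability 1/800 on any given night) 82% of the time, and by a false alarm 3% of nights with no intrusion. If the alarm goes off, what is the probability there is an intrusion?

Let D = the rare event, + = positive/flagged.
P(D) = 1/800
P(+|D) = 82/100 = 41/50
P(+|D') = 3/100
P(+) = P(+|D)P(D) + P(+|D')P(D')
     = \frac{41}{50} × \frac{1}{800} + \frac{3}{100} × \frac{799}{800}
     = \frac{2479}{80000}
P(D|+) = P(+|D)P(D)/P(+) = \frac{82}{2479}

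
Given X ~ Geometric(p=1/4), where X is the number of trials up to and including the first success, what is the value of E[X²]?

Using the identity E[X²] = Var(X) + (E[X])²:
E[X] = 4
Var(X) = 12
E[X²] = 12 + (4)²
= 28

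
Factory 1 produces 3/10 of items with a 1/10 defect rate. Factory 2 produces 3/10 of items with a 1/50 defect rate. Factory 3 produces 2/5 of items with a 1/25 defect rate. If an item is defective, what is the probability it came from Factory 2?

Using Bayes' theorem:
P(F1) = 3/10, P(D|F1) = 1/10
P(F2) = 3/10, P(D|F2) = 1/50
P(F3) = 2/5, P(D|F3) = 1/25
P(D) = P(D|F1)P(F1) + P(D|F2)P(F2) + P(D|F3)P(F3)
     = \frac{13}{250}
P(F2|D) = P(D|F2)P(F2) / P(D)
= \frac{3}{26}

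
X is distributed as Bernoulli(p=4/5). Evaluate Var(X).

For X ~ Bernoulli(p=4/5):
Var(X) = \frac{4}{25}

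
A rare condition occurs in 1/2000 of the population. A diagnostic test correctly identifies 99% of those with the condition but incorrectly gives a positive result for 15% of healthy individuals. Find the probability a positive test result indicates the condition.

Let D = the rare event, + = positive/flagged.
P(D) = 1/2000
P(+|D) = 99/100
P(+|D') = 15/100 = 3/20
P(+) = P(+|D)P(D) + P(+|D')P(D')
     = \frac{99}{100} × \frac{1}{2000} + \frac{3}{20} × \frac{1999}{2000}
     = \frac{7521}{50000}
P(D|+) = P(+|D)P(D)/P(+) = \frac{33}{10028}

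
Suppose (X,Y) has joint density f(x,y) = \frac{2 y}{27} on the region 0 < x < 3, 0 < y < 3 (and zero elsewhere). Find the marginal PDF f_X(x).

f_X(x) = ∫_0^3 f(x,y) dy
= ∫_0^3 \frac{2 y}{27} dy
= \frac{1}{3} for 0 < x < 3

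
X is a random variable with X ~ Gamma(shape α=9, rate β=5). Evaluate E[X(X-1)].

E[X(X-1)] = E[X² - X] = E[X²] - E[X]
E[X] = \frac{9}{5}
E[X²] = Var(X) + (E[X])² = \frac{9}{25} + (\frac{9}{5})² = \frac{18}{5}
E[X(X-1)] = \frac{18}{5} - \frac{9}{5} = \frac{9}{5}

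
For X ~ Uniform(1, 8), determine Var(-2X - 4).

For X ~ Uniform(1, 8):
Var(X) = \frac{49}{12}
Var(-2X - 4) = (-2)² × Var(X) = 4 × \frac{49}{12} = \frac{49}{3}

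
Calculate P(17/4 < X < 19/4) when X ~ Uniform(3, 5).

P(17/4 < X < 19/4) = ∫_{17/4}^{19/4} f(x) dx
where f(x) = \frac{1}{2}
= \frac{1}{4}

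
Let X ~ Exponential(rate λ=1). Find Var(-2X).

For X ~ Exponential(rate λ=1):
Var(X) = 1
Var(-2X) = (-2)² × Var(X) = 4 × 1 = 4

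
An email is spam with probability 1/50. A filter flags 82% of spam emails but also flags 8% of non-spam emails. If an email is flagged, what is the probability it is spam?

Let D = the rare event, + = positive/flagged.
P(D) = 1/50
P(+|D) = 82/100 = 41/50
P(+|D') = 8/100 = 2/25
P(+) = P(+|D)P(D) + P(+|D')P(D')
     = \frac{41}{50} × \frac{1}{50} + \frac{2}{25} × \frac{49}{50}
     = \frac{237}{2500}
P(D|+) = P(+|D)P(D)/P(+) = \frac{41}{237}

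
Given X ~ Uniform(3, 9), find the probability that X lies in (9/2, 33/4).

P(9/2 < X < 33/4) = ∫_{9/2}^{33/4} f(x) dx
where f(x) = \frac{1}{6}
= \frac{5}{8}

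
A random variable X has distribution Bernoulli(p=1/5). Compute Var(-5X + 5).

For X ~ Bernoulli(p=1/5):
Var(X) = \frac{4}{25}
Var(-5X + 5) = (-5)² × Var(X) = 25 × \frac{4}{25} = 4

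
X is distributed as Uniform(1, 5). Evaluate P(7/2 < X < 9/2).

P(7/2 < X < 9/2) = ∫_{7/2}^{9/2} f(x) dx
where f(x) = \frac{1}{4}
= \frac{1}{4}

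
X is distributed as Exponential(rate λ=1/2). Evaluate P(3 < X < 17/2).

P(3 < X < 17/2) = ∫_{3}^{17/2} f(x) dx
where f(x) = \frac{e^{- \frac{x}{2}}}{2}
= - \frac{1}{e^{\frac{17}{4}}} + e^{- \frac{3}{2}}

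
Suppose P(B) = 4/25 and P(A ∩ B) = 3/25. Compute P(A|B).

P(A|B) = P(A ∩ B) / P(B)
= (3/25) / (4/25)
= 3/4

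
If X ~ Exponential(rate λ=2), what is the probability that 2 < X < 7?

P(2 < X < 7) = ∫_{2}^{7} f(x) dx
where f(x) = 2 e^{- 2 x}
= - \frac{1 - e^{10}}{e^{14}}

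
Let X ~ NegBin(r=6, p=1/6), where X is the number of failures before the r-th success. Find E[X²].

Using the identity E[X²] = Var(X) + (E[X])²:
E[X] = 30
Var(X) = 180
E[X²] = 180 + (30)²
= 1080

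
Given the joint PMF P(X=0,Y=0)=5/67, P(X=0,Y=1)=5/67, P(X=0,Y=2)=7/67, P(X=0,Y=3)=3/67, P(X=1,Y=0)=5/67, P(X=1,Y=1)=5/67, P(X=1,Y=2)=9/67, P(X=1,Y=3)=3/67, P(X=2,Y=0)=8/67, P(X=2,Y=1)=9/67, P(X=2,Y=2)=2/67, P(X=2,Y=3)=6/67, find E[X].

First find marginal of X:
P(X=0) = 20/67
P(X=1) = 22/67
P(X=2) = 25/67
E[X] = 0 × 20/67 + 1 × 22/67 + 2 × 25/67 = 72/67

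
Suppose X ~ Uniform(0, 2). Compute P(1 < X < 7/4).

P(1 < X < 7/4) = ∫_{1}^{7/4} f(x) dx
where f(x) = \frac{1}{2}
= \frac{3}{8}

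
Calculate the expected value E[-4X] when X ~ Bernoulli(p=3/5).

For X ~ Bernoulli(p=3/5):
E[X] = \frac{3}{5}
E[-4X] = -4 × E[X] + 0 = - \frac{12}{5}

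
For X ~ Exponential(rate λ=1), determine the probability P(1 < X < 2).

P(1 < X < 2) = ∫_{1}^{2} f(x) dx
where f(x) = e^{- x}
= - \frac{1 - e}{e^{2}}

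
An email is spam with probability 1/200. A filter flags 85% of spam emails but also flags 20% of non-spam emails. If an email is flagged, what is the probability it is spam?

Let D = the rare event, + = positive/flagged.
P(D) = 1/200
P(+|D) = 85/100 = 17/20
P(+|D') = 20/100 = 1/5
P(+) = P(+|D)P(D) + P(+|D')P(D')
     = \frac{17}{20} × \frac{1}{200} + \frac{1}{5} × \frac{199}{200}
     = \frac{813}{4000}
P(D|+) = P(+|D)P(D)/P(+) = \frac{17}{813}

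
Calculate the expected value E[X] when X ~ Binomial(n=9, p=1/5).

For X ~ Binomial(n=9, p=1/5), the expected value is:
E[X] = \frac{9}{5}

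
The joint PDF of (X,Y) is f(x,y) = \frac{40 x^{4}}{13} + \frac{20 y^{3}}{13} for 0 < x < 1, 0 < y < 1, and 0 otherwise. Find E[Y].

E[Y] = ∫_0^1 ∫_0^1 y × f(x,y) dx dy
= \frac{8}{13}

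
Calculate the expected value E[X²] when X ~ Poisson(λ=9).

Using the identity E[X²] = Var(X) + (E[X])²:
E[X] = 9
Var(X) = 9
E[X²] = 9 + (9)²
= 90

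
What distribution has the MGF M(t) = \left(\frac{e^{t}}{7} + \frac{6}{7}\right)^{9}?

The MGF M(t) = \left(\frac{e^{t}}{7} + \frac{6}{7}\right)^{9} is the standard form for the Binomial distribution.
Comparing with the known MGF formula identifies: Binomial(n=9, p=1/7)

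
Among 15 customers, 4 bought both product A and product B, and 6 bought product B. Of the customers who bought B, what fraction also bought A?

P(A ∩ B) = 4/15
P(B) = 6/15 = 2/5
P(A|B) = P(A ∩ B) / P(B) = (4/15) / (2/5) = 2/3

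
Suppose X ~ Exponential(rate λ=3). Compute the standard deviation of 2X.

For X ~ Exponential(rate λ=3):
Var(X) = \frac{1}{9}
SD(X) = √(Var(X)) = √(\frac{1}{9}) = \frac{1}{3}
SD(2X) = |2| × SD(X) = 2 × \frac{1}{3} = \frac{2}{3}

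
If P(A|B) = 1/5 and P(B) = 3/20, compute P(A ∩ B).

By definition, P(A|B) = P(A ∩ B) / P(B)
So P(A ∩ B) = P(A|B) × P(B)
= 1/5 × 3/20
= 3/100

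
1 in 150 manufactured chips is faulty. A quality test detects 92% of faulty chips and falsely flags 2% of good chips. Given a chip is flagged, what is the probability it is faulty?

Let D = the rare event, + = positive/flagged.
P(D) = 1/150
P(+|D) = 92/100 = 23/25
P(+|D') = 2/100 = 1/50
P(+) = P(+|D)P(D) + P(+|D')P(D')
     = \frac{23}{25} × \frac{1}{150} + \frac{1}{50} × \frac{149}{150}
     = \frac{13}{500}
P(D|+) = P(+|D)P(D)/P(+) = \frac{46}{195}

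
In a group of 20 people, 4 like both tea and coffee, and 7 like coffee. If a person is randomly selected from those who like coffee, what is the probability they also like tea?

P(A ∩ B) = 4/20 = 1/5
P(B) = 7/20
P(A|B) = P(A ∩ B) / P(B) = (1/5) / (7/20) = 4/7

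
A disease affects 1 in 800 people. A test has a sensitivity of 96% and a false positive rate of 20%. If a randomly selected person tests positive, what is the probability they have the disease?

Let D = the rare event, + = positive/flagged.
P(D) = 1/800
P(+|D) = 96/100 = 24/25
P(+|D') = 20/100 = 1/5
P(+) = P(+|D)P(D) + P(+|D')P(D')
     = \frac{24}{25} × \frac{1}{800} + \frac{1}{5} × \frac{799}{800}
     = \frac{4019}{20000}
P(D|+) = P(+|D)P(D)/P(+) = \frac{24}{4019}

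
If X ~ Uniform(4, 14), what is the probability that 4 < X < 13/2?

P(4 < X < 13/2) = ∫_{4}^{13/2} f(x) dx
where f(x) = \frac{1}{10}
= \frac{1}{4}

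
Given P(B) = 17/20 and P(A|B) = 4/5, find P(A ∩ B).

By definition, P(A|B) = P(A ∩ B) / P(B)
So P(A ∩ B) = P(A|B) × P(B)
= 4/5 × 17/20
= 17/25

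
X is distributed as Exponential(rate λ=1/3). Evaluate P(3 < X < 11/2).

P(3 < X < 11/2) = ∫_{3}^{11/2} f(x) dx
where f(x) = \frac{e^{- \frac{x}{3}}}{3}
= - \frac{1}{e^{\frac{11}{6}}} + e^{-1}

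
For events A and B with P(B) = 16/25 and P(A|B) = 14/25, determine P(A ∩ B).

By definition, P(A|B) = P(A ∩ B) / P(B)
So P(A ∩ B) = P(A|B) × P(B)
= 14/25 × 16/25
= 224/625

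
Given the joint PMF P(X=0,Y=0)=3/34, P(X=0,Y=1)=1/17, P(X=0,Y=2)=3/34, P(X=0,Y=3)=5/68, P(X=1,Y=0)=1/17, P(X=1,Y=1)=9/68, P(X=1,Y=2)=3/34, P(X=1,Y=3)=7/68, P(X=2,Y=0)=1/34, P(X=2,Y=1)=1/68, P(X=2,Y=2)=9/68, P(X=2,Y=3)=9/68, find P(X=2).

P(X=2) = P(X=2,Y=0) + P(X=2,Y=1) + P(X=2,Y=2) + P(X=2,Y=3)
= 1/34 + 1/68 + 9/68 + 9/68
= 21/68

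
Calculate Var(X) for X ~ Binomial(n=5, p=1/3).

For X ~ Binomial(n=5, p=1/3):
Var(X) = \frac{10}{9}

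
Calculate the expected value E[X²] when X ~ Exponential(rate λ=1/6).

Using the identity E[X²] = Var(X) + (E[X])²:
E[X] = 6
Var(X) = 36
E[X²] = 36 + (6)²
= 72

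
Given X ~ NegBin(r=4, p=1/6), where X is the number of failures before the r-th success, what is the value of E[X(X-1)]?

E[X(X-1)] = E[X² - X] = E[X²] - E[X]
E[X] = 20
E[X²] = Var(X) + (E[X])² = 120 + (20)² = 520
E[X(X-1)] = 520 - 20 = 500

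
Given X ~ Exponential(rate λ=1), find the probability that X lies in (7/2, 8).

P(7/2 < X < 8) = ∫_{7/2}^{8} f(x) dx
where f(x) = e^{- x}
= - \frac{1}{e^{8}} + e^{- \frac{7}{2}}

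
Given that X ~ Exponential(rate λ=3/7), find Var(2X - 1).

For X ~ Exponential(rate λ=3/7):
Var(X) = \frac{49}{9}
Var(2X - 1) = (2)² × Var(X) = 4 × \frac{49}{9} = \frac{196}{9}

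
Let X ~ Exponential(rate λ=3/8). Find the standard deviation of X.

For X ~ Exponential(rate λ=3/8):
Var(X) = \frac{64}{9}
SD(X) = √(Var(X)) = √(\frac{64}{9}) = \frac{8}{3}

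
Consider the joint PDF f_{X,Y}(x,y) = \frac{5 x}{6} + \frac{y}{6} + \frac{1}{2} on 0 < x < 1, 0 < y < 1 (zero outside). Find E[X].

E[X] = ∫_0^1 ∫_0^1 x × f(x,y) dy dx
= ∫_0^1 ∫_0^1 x × (\frac{5 x}{6} + \frac{y}{6} + \frac{1}{2}) dy dx
= \frac{41}{72}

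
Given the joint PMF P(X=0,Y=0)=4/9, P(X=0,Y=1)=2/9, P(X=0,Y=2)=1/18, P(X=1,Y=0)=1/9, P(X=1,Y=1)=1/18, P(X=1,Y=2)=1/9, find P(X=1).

P(X=1) = P(X=1,Y=0) + P(X=1,Y=1) + P(X=1,Y=2)
= 1/9 + 1/18 + 1/9
= 5/18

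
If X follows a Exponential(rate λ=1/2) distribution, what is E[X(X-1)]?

E[X(X-1)] = E[X² - X] = E[X²] - E[X]
E[X] = 2
E[X²] = Var(X) + (E[X])² = 4 + (2)² = 8
E[X(X-1)] = 8 - 2 = 6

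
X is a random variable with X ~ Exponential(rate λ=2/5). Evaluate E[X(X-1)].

E[X(X-1)] = E[X² - X] = E[X²] - E[X]
E[X] = \frac{5}{2}
E[X²] = Var(X) + (E[X])² = \frac{25}{4} + (\frac{5}{2})² = \frac{25}{2}
E[X(X-1)] = \frac{25}{2} - \frac{5}{2} = 10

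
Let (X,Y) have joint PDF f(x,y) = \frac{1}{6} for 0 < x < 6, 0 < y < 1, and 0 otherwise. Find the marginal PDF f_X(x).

f_X(x) = ∫_0^1 f(x,y) dy
= ∫_0^1 \frac{1}{6} dy
= \frac{1}{6} for 0 < x < 6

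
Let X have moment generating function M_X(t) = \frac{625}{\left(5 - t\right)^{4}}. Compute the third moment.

To find E[X^3], compute M^(3)(0):
M^(1)(t) = \frac{2500}{\left(5 - t\right)^{5}}
M^(2)(t) = \frac{12500}{\left(5 - t\right)^{6}}
M^(3)(t) = \frac{75000}{\left(5 - t\right)^{7}}
M^(3)(0) = \frac{24}{25}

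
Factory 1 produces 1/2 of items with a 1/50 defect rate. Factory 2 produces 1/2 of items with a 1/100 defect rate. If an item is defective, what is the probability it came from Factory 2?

Using Bayes' theorem:
P(F1) = 1/2, P(D|F1) = 1/50
P(F2) = 1/2, P(D|F2) = 1/100
P(D) = P(D|F1)P(F1) + P(D|F2)P(F2)
     = \frac{3}{200}
P(F2|D) = P(D|F2)P(F2) / P(D)
= \frac{1}{3}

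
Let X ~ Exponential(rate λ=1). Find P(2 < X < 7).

P(2 < X < 7) = ∫_{2}^{7} f(x) dx
where f(x) = e^{- x}
= - \frac{1 - e^{5}}{e^{7}}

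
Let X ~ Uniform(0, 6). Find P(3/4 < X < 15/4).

P(3/4 < X < 15/4) = ∫_{3/4}^{15/4} f(x) dx
where f(x) = \frac{1}{6}
= \frac{1}{2}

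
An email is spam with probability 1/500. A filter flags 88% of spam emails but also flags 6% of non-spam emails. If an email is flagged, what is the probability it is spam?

Let D = the rare event, + = positive/flagged.
P(D) = 1/500
P(+|D) = 88/100 = 22/25
P(+|D') = 6/100 = 3/50
P(+) = P(+|D)P(D) + P(+|D')P(D')
     = \frac{22}{25} × \frac{1}{500} + \frac{3}{50} × \frac{499}{500}
     = \frac{1541}{25000}
P(D|+) = P(+|D)P(D)/P(+) = \frac{44}{1541}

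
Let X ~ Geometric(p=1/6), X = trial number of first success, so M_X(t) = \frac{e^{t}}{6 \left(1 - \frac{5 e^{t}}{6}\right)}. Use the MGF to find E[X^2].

To find E[X^2], compute M^(2)(0):
M^(1)(t) = \frac{e^{t}}{6 \left(1 - \frac{5 e^{t}}{6}\right)} + \frac{5 e^{2 t}}{36 \left(1 - \frac{5 e^{t}}{6}\right)^{2}}
M^(2)(t) = \frac{e^{t}}{6 \left(1 - \frac{5 e^{t}}{6}\right)} + \frac{5 e^{2 t}}{12 \left(1 - \frac{5 e^{t}}{6}\right)^{2}} + \frac{25 e^{3 t}}{108 \left(1 - \frac{5 e^{t}}{6}\right)^{3}}
M^(2)(0) = 66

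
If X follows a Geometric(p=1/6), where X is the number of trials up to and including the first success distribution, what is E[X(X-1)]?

E[X(X-1)] = E[X² - X] = E[X²] - E[X]
E[X] = 6
E[X²] = Var(X) + (E[X])² = 30 + (6)² = 66
E[X(X-1)] = 66 - 6 = 60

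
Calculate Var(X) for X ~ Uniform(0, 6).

For X ~ Uniform(0, 6):
Var(X) = 3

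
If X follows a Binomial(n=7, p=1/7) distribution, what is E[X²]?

Using the identity E[X²] = Var(X) + (E[X])²:
E[X] = 1
Var(X) = \frac{6}{7}
E[X²] = \frac{6}{7} + (1)²
= \frac{13}{7}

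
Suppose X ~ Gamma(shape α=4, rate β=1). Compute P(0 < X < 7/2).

P(0 < X < 7/2) = ∫_{0}^{7/2} f(x) dx
where f(x) = \frac{x^{3} e^{- x}}{6}
= 1 - \frac{853}{48 e^{\frac{7}{2}}}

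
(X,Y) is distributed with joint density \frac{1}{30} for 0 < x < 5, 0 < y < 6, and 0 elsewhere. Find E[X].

f_X(x) = ∫_0^6 \frac{1}{30} dy = \frac{1}{5}
E[X] = ∫_0^5 x × (\frac{1}{5}) dx = \frac{5}{2}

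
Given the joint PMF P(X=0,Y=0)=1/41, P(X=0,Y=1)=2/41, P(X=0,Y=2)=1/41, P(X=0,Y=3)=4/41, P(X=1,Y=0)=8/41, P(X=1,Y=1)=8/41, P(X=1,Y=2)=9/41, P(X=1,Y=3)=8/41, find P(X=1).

P(X=1) = P(X=1,Y=0) + P(X=1,Y=1) + P(X=1,Y=2) + P(X=1,Y=3)
= 8/41 + 8/41 + 9/41 + 8/41
= 33/41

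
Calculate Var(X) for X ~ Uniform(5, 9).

For X ~ Uniform(5, 9):
Var(X) = \frac{4}{3}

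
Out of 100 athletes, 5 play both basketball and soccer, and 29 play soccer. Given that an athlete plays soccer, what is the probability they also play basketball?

P(A ∩ B) = 5/100 = 1/20
P(B) = 29/100
P(A|B) = P(A ∩ B) / P(B) = (1/20) / (29/100) = 5/29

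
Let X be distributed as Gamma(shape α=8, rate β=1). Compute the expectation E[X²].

Using the identity E[X²] = Var(X) + (E[X])²:
E[X] = 8
Var(X) = 8
E[X²] = 8 + (8)²
= 72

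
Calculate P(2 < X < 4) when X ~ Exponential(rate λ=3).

P(2 < X < 4) = ∫_{2}^{4} f(x) dx
where f(x) = 3 e^{- 3 x}
= - \frac{1 - e^{6}}{e^{12}}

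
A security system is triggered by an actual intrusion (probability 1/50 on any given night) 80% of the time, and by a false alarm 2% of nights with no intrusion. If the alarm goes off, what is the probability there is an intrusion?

Let D = the rare event, + = positive/flagged.
P(D) = 1/50
P(+|D) = 80/100 = 4/5
P(+|D') = 2/100 = 1/50
P(+) = P(+|D)P(D) + P(+|D')P(D')
     = \frac{4}{5} × \frac{1}{50} + \frac{1}{50} × \frac{49}{50}
     = \frac{89}{2500}
P(D|+) = P(+|D)P(D)/P(+) = \frac{40}{89}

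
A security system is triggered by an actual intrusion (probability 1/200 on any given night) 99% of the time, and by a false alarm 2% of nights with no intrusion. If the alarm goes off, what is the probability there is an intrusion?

Let D = the rare event, + = positive/flagged.
P(D) = 1/200
P(+|D) = 99/100
P(+|D') = 2/100 = 1/50
P(+) = P(+|D)P(D) + P(+|D')P(D')
     = \frac{99}{100} × \frac{1}{200} + \frac{1}{50} × \frac{199}{200}
     = \frac{497}{20000}
P(D|+) = P(+|D)P(D)/P(+) = \frac{99}{497}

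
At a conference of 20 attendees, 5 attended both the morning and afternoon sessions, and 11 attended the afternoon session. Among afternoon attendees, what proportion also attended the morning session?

P(A ∩ B) = 5/20 = 1/4
P(B) = 11/20
P(A|B) = P(A ∩ B) / P(B) = (1/4) / (11/20) = 5/11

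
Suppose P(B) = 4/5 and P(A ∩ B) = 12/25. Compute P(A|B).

P(A|B) = P(A ∩ B) / P(B)
= (12/25) / (4/5)
= 3/5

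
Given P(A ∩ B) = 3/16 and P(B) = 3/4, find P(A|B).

P(A|B) = P(A ∩ B) / P(B)
= (3/16) / (3/4)
= 1/4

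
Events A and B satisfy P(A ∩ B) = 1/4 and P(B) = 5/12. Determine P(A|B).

P(A|B) = P(A ∩ B) / P(B)
= (1/4) / (5/12)
= 3/5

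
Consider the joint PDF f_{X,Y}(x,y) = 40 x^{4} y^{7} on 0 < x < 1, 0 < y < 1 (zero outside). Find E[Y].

E[Y] = ∫_0^1 ∫_0^1 y × f(x,y) dx dy
= \frac{8}{9}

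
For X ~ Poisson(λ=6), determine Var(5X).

For X ~ Poisson(λ=6):
Var(X) = 6
Var(5X) = (5)² × Var(X) = 25 × 6 = 150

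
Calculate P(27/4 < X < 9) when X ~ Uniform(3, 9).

P(27/4 < X < 9) = ∫_{27/4}^{9} f(x) dx
where f(x) = \frac{1}{6}
= \frac{3}{8}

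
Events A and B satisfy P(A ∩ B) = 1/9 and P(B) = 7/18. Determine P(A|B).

P(A|B) = P(A ∩ B) / P(B)
= (1/9) / (7/18)
= 2/7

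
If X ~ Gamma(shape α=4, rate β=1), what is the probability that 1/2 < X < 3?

P(1/2 < X < 3) = ∫_{1/2}^{3} f(x) dx
where f(x) = \frac{x^{3} e^{- x}}{6}
= - \frac{13}{e^{3}} + \frac{79}{48 e^{\frac{1}{2}}}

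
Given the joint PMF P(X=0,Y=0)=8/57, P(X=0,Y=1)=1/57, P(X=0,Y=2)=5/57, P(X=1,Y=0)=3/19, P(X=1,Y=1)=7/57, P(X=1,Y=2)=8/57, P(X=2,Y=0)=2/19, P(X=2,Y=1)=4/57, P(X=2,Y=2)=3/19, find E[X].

First find marginal of X:
P(X=0) = 14/57
P(X=1) = 8/19
P(X=2) = 1/3
E[X] = 0 × 14/57 + 1 × 8/19 + 2 × 1/3 = 62/57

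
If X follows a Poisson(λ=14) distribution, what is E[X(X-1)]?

E[X(X-1)] = E[X² - X] = E[X²] - E[X]
E[X] = 14
E[X²] = Var(X) + (E[X])² = 14 + (14)² = 210
E[X(X-1)] = 210 - 14 = 196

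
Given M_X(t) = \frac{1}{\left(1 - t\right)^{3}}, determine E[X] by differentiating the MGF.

To find E[X], compute M^(1)(0):
M^(1)(t) = \frac{3}{\left(1 - t\right)^{4}}
M^(1)(0) = 3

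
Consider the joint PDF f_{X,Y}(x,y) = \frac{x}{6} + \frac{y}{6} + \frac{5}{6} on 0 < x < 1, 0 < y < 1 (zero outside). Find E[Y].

E[Y] = ∫_0^1 ∫_0^1 y × f(x,y) dx dy
= \frac{37}{72}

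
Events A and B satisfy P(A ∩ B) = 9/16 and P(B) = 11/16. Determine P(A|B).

P(A|B) = P(A ∩ B) / P(B)
= (9/16) / (11/16)
= 9/11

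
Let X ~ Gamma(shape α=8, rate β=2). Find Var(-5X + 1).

For X ~ Gamma(shape α=8, rate β=2):
Var(X) = 2
Var(-5X + 1) = (-5)² × Var(X) = 25 × 2 = 50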